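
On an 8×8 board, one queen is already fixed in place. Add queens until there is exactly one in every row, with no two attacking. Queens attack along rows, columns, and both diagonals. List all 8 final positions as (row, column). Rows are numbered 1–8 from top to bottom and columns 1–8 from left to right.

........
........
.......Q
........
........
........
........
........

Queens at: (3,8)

Row 1: attacked by (3,8)→{6,8}. Safe: 1, 2, 3, 4, 5, 7. Place at column 1.
Row 2: attacked by (1,1)→{1,2}; (3,8)→{7,8}. Safe: 3, 4, 5, 6. Place at column 6.
Row 4: attacked by (1,1)→{1,4}; (2,6)→{4,6,8}; (3,8)→{7,8}. Safe: 2, 3, 5. Place at column 3.
Row 5: attacked by (1,1)→{1,5}; (2,6)→{3,6}; (3,8)→{6,8}; (4,3)→{2,3,4}. Safe: 7. Place at column 7.
Row 6: attacked by (1,1)→{1,6}; (2,6)→{2,6}; (3,8)→{5,8}; (4,3)→{1,3,5}; (5,7)→{6,7,8}. Safe: 4. Place at column 4.
Row 7: attacked by (1,1)→{1,7}; (2,6)→{1,6}; (3,8)→{4,8}; (4,3)→{3,6}; (5,7)→{5,7}; (6,4)→{3,4,5}. Safe: 2. Place at column 2.
Row 8: attacked by (1,1)→{1,8}; (2,6)→{6}; (3,8)→{3,8}; (4,3)→{3,7}; (5,7)→{4,7}; (6,4)→{2,4,6}; (7,2)→{1,2,3}. Safe: 5. Place at column 5.
Columns [1, 6, 8, 3, 7, 4, 2, 5], r−c [0, -4, -5, 1, -2, 2, 5, 3], r+c [2, 8, 11, 7, 12, 10, 9, 13] are all distinct, so no two queens attack.

(1,1) (2,6) (3,8) (4,3) (5,7) (6,4) (7,2) (8,5)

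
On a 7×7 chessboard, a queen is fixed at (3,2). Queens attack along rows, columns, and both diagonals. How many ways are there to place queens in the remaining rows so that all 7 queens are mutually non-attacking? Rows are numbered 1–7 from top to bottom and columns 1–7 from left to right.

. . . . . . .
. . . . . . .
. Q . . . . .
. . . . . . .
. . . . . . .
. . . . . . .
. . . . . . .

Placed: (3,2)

6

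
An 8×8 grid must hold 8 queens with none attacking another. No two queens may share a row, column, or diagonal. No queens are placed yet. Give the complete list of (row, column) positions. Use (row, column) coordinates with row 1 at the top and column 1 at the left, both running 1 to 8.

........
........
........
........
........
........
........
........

(1,6) (2,2) (3,7) (4,1) (5,4) (6,8) (7,5) (8,3)

Row 1: Safe: 1, 2, 3, 4, 5, 6, 7, 8. Place at column 6.
Row 2: attacked by (1,6)→{5,6,7}. Safe: 1, 2, 3, 4, 8. Place at column 2.
Row 3: attacked by (1,6)→{4,6,8}; (2,2)→{1,2,3}. Safe: 5, 7. Place at column 7.
Row 4: attacked by (1,6)→{3,6}; (2,2)→{2,4}; (3,7)→{6,7,8}. Safe: 1, 5. Place at column 1.
Row 5: attacked by (1,6)→{2,6}; (2,2)→{2,5}; (3,7)→{5,7}; (4,1)→{1,2}. Safe: 3, 4, 8. Place at column 4.
Row 6: attacked by (1,6)→{1,6}; (2,2)→{2,6}; (3,7)→{4,7}; (4,1)→{1,3}; (5,4)→{3,4,5}. Safe: 8. Place at column 8.
Row 7: attacked by (1,6)→{6}; (2,2)→{2,7}; (3,7)→{3,7}; (4,1)→{1,4}; (5,4)→{2,4,6}; (6,8)→{7,8}. Safe: 5. Place at column 5.
Row 8: attacked by (1,6)→{6}; (2,2)→{2,8}; (3,7)→{2,7}; (4,1)→{1,5}; (5,4)→{1,4,7}; (6,8)→{6,8}; (7,5)→{4,5,6}. Safe: 3. Place at column 3.
Columns [6, 2, 7, 1, 4, 8, 5, 3], r−c [-5, 0, -4, 3, 1, -2, 2, 5], r+c [7, 4, 10, 5, 9, 14, 12, 11] are all distinct, so no two queens attack.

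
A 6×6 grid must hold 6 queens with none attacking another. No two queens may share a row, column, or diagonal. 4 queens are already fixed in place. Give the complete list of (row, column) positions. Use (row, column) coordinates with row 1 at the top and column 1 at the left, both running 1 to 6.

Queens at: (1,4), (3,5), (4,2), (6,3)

(1,4) (2,1) (3,5) (4,2) (5,6) (6,3)

Row 2: attacked by (1,4)→{3,4,5}; (3,5)→{4,5,6}; (4,2)→{2,4}; (6,3)→{3}. Safe: 1. Place at column 1.
Row 5: attacked by (1,4)→{4}; (2,1)→{1,4}; (3,5)→{3,5}; (4,2)→{1,2,3}; (6,3)→{2,3,4}. Safe: 6. Place at column 6.
Columns [4, 1, 5, 2, 6, 3], r−c [-3, 1, -2, 2, -1, 3], r+c [5, 3, 8, 6, 11, 9] are all distinct, so no two queens attack.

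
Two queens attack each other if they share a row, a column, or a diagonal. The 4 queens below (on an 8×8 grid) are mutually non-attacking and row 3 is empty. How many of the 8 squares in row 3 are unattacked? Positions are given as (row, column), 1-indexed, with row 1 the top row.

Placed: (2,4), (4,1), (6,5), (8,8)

2

(2,4) attacks row 3 at column 4 and diagonals 3, 5.
(4,1) attacks row 3 at column 1 and diagonals 2.
(6,5) attacks row 3 at column 5 and diagonals 2, 8.
(8,8) attacks row 3 at column 8 and diagonals 3.
Attacked columns: {1, 2, 3, 4, 5, 8}. Safe: {6, 7}.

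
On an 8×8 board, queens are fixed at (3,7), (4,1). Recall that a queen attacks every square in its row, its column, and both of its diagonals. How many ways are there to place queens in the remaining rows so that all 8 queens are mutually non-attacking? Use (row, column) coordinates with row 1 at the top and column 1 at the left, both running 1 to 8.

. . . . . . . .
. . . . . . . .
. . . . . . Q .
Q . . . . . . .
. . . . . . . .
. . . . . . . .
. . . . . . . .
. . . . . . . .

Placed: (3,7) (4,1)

6

Branch on row 1: col 2 → 1; col 3 → 1; col 6 → 4; col 8 → 0.
Sum: 1 + 1 + 4 + 0 = 6.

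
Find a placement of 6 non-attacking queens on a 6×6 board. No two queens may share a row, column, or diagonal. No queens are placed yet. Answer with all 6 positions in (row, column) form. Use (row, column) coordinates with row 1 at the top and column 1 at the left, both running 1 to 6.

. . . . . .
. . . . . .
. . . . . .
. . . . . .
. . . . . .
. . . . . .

Row 1: Safe: 1, 2, 3, 4, 5, 6. Place at column 3.
Row 2: attacked by (1,3)→{2,3,4}. Safe: 1, 5, 6. Place at column 6.
Row 3: attacked by (1,3)→{1,3,5}; (2,6)→{5,6}. Safe: 2, 4. Place at column 2.
Row 4: attacked by (1,3)→{3,6}; (2,6)→{4,6}; (3,2)→{1,2,3}. Safe: 5. Place at column 5.
Row 5: attacked by (1,3)→{3}; (2,6)→{3,6}; (3,2)→{2,4}; (4,5)→{4,5,6}. Safe: 1. Place at column 1.
Row 6: attacked by (1,3)→{3}; (2,6)→{2,6}; (3,2)→{2,5}; (4,5)→{3,5}; (5,1)→{1,2}. Safe: 4. Place at column 4.
Columns [3, 6, 2, 5, 1, 4], r−c [-2, -4, 1, -1, 4, 2], r+c [4, 8, 5, 9, 6, 10] are all distinct, so no two queens attack.

(1,3) (2,6) (3,2) (4,5) (5,1) (6,4)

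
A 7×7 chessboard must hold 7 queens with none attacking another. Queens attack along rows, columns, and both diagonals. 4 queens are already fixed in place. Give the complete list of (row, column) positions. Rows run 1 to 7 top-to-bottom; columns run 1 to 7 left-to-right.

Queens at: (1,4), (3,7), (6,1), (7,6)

Row 2: attacked by (1,4)→{3,4,5}; (3,7)→{6,7}; (6,1)→{1,5}; (7,6)→{1,6}. Safe: 2. Place at column 2.
Row 4: attacked by (1,4)→{1,4,7}; (2,2)→{2,4}; (3,7)→{6,7}; (6,1)→{1,3}; (7,6)→{3,6}. Safe: 5. Place at column 5.
Row 5: attacked by (1,4)→{4}; (2,2)→{2,5}; (3,7)→{5,7}; (4,5)→{4,5,6}; (6,1)→{1,2}; (7,6)→{4,6}. Safe: 3. Place at column 3.
Columns [4, 2, 7, 5, 3, 1, 6], r−c [-3, 0, -4, -1, 2, 5, 1], r+c [5, 4, 10, 9, 8, 7, 13] are all distinct, so no two queens attack.

(1,4) (2,2) (3,7) (4,5) (5,3) (6,1) (7,6)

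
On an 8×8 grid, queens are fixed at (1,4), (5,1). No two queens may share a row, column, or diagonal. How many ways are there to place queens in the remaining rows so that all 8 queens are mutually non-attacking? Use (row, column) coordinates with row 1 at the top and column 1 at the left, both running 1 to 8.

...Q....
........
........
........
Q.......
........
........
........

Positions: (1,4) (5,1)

Branch on row 2: col 2 → 2; col 6 → 1; col 7 → 1; col 8 → 1.
Sum: 2 + 1 + 1 + 1 = 5.

5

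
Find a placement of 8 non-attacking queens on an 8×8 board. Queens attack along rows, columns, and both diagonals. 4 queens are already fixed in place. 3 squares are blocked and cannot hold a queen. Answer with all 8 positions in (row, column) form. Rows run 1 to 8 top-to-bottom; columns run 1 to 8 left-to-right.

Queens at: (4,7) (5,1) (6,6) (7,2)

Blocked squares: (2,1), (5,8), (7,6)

(1,3) (2,8) (3,4) (4,7) (5,1) (6,6) (7,2) (8,5)

Row 1: attacked by (4,7)→{4,7}; (5,1)→{1,5}; (6,6)→{1,6}; (7,2)→{2,8}. Safe: 3. Place at column 3.
Row 2: attacked by (1,3)→{2,3,4}; (4,7)→{5,7}; (5,1)→{1,4}; (6,6)→{2,6}; (7,2)→{2,7}. Blocked: 1. Safe: 8. Place at column 8.
Row 3: attacked by (1,3)→{1,3,5}; (2,8)→{7,8}; (4,7)→{6,7,8}; (5,1)→{1,3}; (6,6)→{3,6}; (7,2)→{2,6}. Safe: 4. Place at column 4.
Row 8: attacked by (1,3)→{3}; (2,8)→{2,8}; (3,4)→{4}; (4,7)→{3,7}; (5,1)→{1,4}; (6,6)→{4,6,8}; (7,2)→{1,2,3}. Safe: 5. Place at column 5.
Columns [3, 8, 4, 7, 1, 6, 2, 5], r−c [-2, -6, -1, -3, 4, 0, 5, 3], r+c [4, 10, 7, 11, 6, 12, 9, 13] are all distinct, so no two queens attack.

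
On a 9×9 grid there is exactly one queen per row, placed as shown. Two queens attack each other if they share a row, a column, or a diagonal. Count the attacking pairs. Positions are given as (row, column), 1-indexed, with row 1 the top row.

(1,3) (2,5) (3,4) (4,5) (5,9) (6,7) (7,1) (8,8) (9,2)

Same column: (2,5)–(4,5) (column 5).
Same diagonal: (2,5)–(3,4) (|2−3| = |5−4| = 1); (3,4)–(4,5) (|3−4| = |4−5| = 1); (3,4)–(6,7) (|3−6| = |4−7| = 3); (4,5)–(6,7) (|4−6| = |5−7| = 2).
Total attacking pairs: 5.

5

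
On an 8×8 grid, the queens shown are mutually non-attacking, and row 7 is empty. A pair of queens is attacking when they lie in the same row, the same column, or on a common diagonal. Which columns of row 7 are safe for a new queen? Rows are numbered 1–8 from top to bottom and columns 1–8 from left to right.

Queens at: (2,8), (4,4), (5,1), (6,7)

(2,8) attacks row 7 at column 8 and diagonals 3.
(4,4) attacks row 7 at column 4 and diagonals 1, 7.
(5,1) attacks row 7 at column 1 and diagonals 3.
(6,7) attacks row 7 at column 7 and diagonals 6, 8.
Attacked columns: {1, 3, 4, 6, 7, 8}. Safe: {2, 5}.

columns 2, 5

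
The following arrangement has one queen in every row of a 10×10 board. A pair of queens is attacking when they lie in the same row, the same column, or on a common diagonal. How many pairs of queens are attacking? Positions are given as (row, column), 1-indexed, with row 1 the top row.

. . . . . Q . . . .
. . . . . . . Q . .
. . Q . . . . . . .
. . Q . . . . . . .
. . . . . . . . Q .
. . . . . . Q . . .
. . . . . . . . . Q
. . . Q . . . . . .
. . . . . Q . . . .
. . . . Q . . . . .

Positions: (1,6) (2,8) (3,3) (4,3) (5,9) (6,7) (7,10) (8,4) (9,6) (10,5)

4

Same column: (1,6)–(9,6) (column 6); (3,3)–(4,3) (column 3).
Same diagonal: (1,6)–(4,3) (|1−4| = |6−3| = 3); (9,6)–(10,5) (|9−10| = |6−5| = 1).
Total attacking pairs: 4.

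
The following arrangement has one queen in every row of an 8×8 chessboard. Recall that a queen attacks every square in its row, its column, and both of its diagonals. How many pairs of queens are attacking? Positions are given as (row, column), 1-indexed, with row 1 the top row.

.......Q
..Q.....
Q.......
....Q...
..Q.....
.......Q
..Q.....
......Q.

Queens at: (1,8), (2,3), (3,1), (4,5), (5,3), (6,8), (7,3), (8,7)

7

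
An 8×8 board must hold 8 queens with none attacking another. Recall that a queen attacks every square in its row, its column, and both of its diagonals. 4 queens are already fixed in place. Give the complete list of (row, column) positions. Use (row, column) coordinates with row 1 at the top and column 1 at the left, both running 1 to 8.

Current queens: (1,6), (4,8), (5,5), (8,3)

Row 2: attacked by (1,6)→{5,6,7}; (4,8)→{6,8}; (5,5)→{2,5,8}; (8,3)→{3}. Safe: 1, 4. Place at column 4.
Row 3: attacked by (1,6)→{4,6,8}; (2,4)→{3,4,5}; (4,8)→{7,8}; (5,5)→{3,5,7}; (8,3)→{3,8}. Safe: 1, 2. Place at column 2.
Row 6: attacked by (1,6)→{1,6}; (2,4)→{4,8}; (3,2)→{2,5}; (4,8)→{6,8}; (5,5)→{4,5,6}; (8,3)→{1,3,5}. Safe: 7. Place at column 7.
Row 7: attacked by (1,6)→{6}; (2,4)→{4}; (3,2)→{2,6}; (4,8)→{5,8}; (5,5)→{3,5,7}; (6,7)→{6,7,8}; (8,3)→{2,3,4}. Safe: 1. Place at column 1.
Columns [6, 4, 2, 8, 5, 7, 1, 3], r−c [-5, -2, 1, -4, 0, -1, 6, 5], r+c [7, 6, 5, 12, 10, 13, 8, 11] are all distinct, so no two queens attack.

(1,6) (2,4) (3,2) (4,8) (5,5) (6,7) (7,1) (8,3)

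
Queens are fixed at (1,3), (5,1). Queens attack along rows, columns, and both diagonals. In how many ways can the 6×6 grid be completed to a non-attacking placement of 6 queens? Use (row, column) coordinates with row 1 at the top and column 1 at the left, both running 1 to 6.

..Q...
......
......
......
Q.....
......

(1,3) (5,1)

Branch on row 2: col 5 → 0; col 6 → 1.
Sum: 0 + 1 = 1.

1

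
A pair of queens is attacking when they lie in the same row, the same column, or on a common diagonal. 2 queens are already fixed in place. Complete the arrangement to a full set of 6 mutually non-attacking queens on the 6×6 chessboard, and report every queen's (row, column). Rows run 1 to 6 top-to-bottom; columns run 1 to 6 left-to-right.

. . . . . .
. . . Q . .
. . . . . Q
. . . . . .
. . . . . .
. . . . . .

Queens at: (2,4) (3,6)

(1,2) (2,4) (3,6) (4,1) (5,3) (6,5)

Row 1: attacked by (2,4)→{3,4,5}; (3,6)→{4,6}. Safe: 1, 2. Place at column 2.
Row 4: attacked by (1,2)→{2,5}; (2,4)→{2,4,6}; (3,6)→{5,6}. Safe: 1, 3. Place at column 1.
Row 5: attacked by (1,2)→{2,6}; (2,4)→{1,4}; (3,6)→{4,6}; (4,1)→{1,2}. Safe: 3, 5. Place at column 3.
Row 6: attacked by (1,2)→{2}; (2,4)→{4}; (3,6)→{3,6}; (4,1)→{1,3}; (5,3)→{2,3,4}. Safe: 5. Place at column 5.
Columns [2, 4, 6, 1, 3, 5], r−c [-1, -2, -3, 3, 2, 1], r+c [3, 6, 9, 5, 8, 11] are all distinct, so no two queens attack.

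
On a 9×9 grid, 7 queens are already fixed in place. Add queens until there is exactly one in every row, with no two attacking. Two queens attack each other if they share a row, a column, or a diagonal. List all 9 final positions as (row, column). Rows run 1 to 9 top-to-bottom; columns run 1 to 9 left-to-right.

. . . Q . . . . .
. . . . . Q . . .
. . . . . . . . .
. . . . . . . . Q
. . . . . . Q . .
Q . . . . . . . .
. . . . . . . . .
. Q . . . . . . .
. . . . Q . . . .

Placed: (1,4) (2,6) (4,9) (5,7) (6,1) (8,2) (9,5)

Row 3: attacked by (1,4)→{2,4,6}; (2,6)→{5,6,7}; (4,9)→{8,9}; (5,7)→{5,7,9}; (6,1)→{1,4}; (8,2)→{2,7}; (9,5)→{5}. Safe: 3. Place at column 3.
Row 7: attacked by (1,4)→{4}; (2,6)→{1,6}; (3,3)→{3,7}; (4,9)→{6,9}; (5,7)→{5,7,9}; (6,1)→{1,2}; (8,2)→{1,2,3}; (9,5)→{3,5,7}. Safe: 8. Place at column 8.
Columns [4, 6, 3, 9, 7, 1, 8, 2, 5], r−c [-3, -4, 0, -5, -2, 5, -1, 6, 4], r+c [5, 8, 6, 13, 12, 7, 15, 10, 14] are all distinct, so no two queens attack.

(1,4) (2,6) (3,3) (4,9) (5,7) (6,1) (7,8) (8,2) (9,5)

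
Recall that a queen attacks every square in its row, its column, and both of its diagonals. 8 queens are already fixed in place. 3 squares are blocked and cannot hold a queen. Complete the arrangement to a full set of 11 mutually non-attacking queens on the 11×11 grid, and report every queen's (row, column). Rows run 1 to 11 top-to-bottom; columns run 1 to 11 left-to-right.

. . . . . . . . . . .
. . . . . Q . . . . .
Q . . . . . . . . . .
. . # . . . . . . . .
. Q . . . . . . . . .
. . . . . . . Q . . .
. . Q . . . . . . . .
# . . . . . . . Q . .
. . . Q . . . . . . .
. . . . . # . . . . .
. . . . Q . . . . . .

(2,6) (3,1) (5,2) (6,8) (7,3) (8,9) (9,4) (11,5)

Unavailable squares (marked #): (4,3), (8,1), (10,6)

Row 1: attacked by (2,6)→{5,6,7}; (3,1)→{1,3}; (5,2)→{2,6}; (6,8)→{3,8}; (7,3)→{3,9}; (8,9)→{2,9}; (9,4)→{4}; (11,5)→{5}. Safe: 10, 11. Place at column 11.
Row 4: attacked by (1,11)→{8,11}; (2,6)→{4,6,8}; (3,1)→{1,2}; (5,2)→{1,2,3}; (6,8)→{6,8,10}; (7,3)→{3,6}; (8,9)→{5,9}; (9,4)→{4,9}; (11,5)→{5}. Blocked: 3. Safe: 7. Place at column 7.
Row 10: attacked by (1,11)→{2,11}; (2,6)→{6}; (3,1)→{1,8}; (4,7)→{1,7}; (5,2)→{2,7}; (6,8)→{4,8}; (7,3)→{3,6}; (8,9)→{7,9,11}; (9,4)→{3,4,5}; (11,5)→{4,5,6}. Blocked: 6. Safe: 10. Place at column 10.
Columns [11, 6, 1, 7, 2, 8, 3, 9, 4, 10, 5], r−c [-10, -4, 2, -3, 3, -2, 4, -1, 5, 0, 6], r+c [12, 8, 4, 11, 7, 14, 10, 17, 13, 20, 16] are all distinct, so no two queens attack.

(1,11) (2,6) (3,1) (4,7) (5,2) (6,8) (7,3) (8,9) (9,4) (10,10) (11,5)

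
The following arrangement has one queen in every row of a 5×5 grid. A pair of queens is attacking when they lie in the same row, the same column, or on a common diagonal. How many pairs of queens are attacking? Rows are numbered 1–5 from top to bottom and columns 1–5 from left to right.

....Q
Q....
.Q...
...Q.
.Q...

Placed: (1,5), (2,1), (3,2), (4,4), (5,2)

Same column: (3,2)–(5,2) (column 2).
Same diagonal: (2,1)–(3,2) (|2−3| = |1−2| = 1).
Total attacking pairs: 2.

2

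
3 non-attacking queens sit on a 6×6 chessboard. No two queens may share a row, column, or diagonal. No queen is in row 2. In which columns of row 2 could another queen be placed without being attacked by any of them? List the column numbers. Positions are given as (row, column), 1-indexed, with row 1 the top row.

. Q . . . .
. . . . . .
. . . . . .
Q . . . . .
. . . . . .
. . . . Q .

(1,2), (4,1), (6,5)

columns 4, 6

(1,2) attacks row 2 at column 2 and diagonals 1, 3.
(4,1) attacks row 2 at column 1 and diagonals 3.
(6,5) attacks row 2 at column 5 and diagonals 1.
Attacked columns: {1, 2, 3, 5}. Safe: {4, 6}.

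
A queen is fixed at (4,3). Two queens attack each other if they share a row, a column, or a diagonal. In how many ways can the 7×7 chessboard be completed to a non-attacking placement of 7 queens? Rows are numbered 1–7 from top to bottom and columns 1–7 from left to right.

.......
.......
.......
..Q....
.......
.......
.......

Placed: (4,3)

Branch on row 1: col 1 → 1; col 2 → 1; col 4 → 1; col 5 → 1; col 7 → 0.
Sum: 1 + 1 + 1 + 1 + 0 = 4.

4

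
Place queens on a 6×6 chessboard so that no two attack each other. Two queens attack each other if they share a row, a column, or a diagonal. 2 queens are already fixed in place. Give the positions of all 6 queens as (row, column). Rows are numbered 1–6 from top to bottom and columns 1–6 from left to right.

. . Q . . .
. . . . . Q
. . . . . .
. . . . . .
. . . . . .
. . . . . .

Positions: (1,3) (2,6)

(1,3) (2,6) (3,2) (4,5) (5,1) (6,4)

Row 3: attacked by (1,3)→{1,3,5}; (2,6)→{5,6}. Safe: 2, 4. Place at column 2.
Row 4: attacked by (1,3)→{3,6}; (2,6)→{4,6}; (3,2)→{1,2,3}. Safe: 5. Place at column 5.
Row 5: attacked by (1,3)→{3}; (2,6)→{3,6}; (3,2)→{2,4}; (4,5)→{4,5,6}. Safe: 1. Place at column 1.
Row 6: attacked by (1,3)→{3}; (2,6)→{2,6}; (3,2)→{2,5}; (4,5)→{3,5}; (5,1)→{1,2}. Safe: 4. Place at column 4.
Columns [3, 6, 2, 5, 1, 4], r−c [-2, -4, 1, -1, 4, 2], r+c [4, 8, 5, 9, 6, 10] are all distinct, so no two queens attack.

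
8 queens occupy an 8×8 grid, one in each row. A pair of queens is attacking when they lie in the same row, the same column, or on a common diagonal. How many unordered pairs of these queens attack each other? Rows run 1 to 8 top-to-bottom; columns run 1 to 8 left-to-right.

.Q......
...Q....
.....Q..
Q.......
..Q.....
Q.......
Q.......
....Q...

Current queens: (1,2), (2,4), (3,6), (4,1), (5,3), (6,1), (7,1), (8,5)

Same column: (4,1)–(6,1) (column 1); (4,1)–(7,1) (column 1); (6,1)–(7,1) (column 1).
Same diagonal: (4,1)–(8,5) (|4−8| = |1−5| = 4); (5,3)–(7,1) (|5−7| = |3−1| = 2).
Total attacking pairs: 5.

5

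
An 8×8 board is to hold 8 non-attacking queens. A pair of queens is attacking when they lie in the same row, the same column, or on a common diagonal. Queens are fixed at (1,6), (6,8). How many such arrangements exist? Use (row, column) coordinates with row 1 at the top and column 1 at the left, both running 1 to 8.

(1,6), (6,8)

4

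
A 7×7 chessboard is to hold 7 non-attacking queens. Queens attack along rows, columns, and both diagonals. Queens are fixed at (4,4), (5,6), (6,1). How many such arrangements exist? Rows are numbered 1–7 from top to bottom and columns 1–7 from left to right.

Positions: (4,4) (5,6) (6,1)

2

Branch on row 1: col 3 → 1; col 5 → 1.
Sum: 1 + 1 = 2.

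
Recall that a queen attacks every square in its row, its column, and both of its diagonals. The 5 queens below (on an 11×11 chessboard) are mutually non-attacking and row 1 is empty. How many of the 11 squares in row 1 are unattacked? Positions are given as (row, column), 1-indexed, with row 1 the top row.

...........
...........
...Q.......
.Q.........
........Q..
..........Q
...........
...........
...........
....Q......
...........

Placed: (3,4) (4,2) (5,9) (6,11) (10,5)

5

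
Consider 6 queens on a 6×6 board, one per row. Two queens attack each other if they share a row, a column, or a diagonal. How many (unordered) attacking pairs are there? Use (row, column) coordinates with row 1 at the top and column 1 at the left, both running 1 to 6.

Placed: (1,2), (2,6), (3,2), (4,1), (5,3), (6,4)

Same column: (1,2)–(3,2) (column 2).
Same diagonal: (2,6)–(5,3) (|2−5| = |6−3| = 3); (3,2)–(4,1) (|3−4| = |2−1| = 1); (5,3)–(6,4) (|5−6| = |3−4| = 1).
Total attacking pairs: 4.

4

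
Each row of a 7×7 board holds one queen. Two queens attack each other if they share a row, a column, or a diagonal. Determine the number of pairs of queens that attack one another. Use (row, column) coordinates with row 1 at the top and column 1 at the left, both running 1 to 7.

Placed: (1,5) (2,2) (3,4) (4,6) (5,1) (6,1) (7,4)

4

Same column: (3,4)–(7,4) (column 4); (5,1)–(6,1) (column 1).
Same diagonal: (1,5)–(5,1) (|1−5| = |5−1| = 4); (3,4)–(6,1) (|3−6| = |4−1| = 3).
Total attacking pairs: 4.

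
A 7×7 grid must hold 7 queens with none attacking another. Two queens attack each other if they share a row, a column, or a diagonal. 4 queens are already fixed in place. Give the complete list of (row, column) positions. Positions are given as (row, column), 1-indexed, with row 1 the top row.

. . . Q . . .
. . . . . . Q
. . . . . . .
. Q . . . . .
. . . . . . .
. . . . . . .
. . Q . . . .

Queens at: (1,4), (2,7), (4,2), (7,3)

(1,4) (2,7) (3,5) (4,2) (5,6) (6,1) (7,3)

Row 3: attacked by (1,4)→{2,4,6}; (2,7)→{6,7}; (4,2)→{1,2,3}; (7,3)→{3,7}. Safe: 5. Place at column 5.
Row 5: attacked by (1,4)→{4}; (2,7)→{4,7}; (3,5)→{3,5,7}; (4,2)→{1,2,3}; (7,3)→{1,3,5}. Safe: 6. Place at column 6.
Row 6: attacked by (1,4)→{4}; (2,7)→{3,7}; (3,5)→{2,5}; (4,2)→{2,4}; (5,6)→{5,6,7}; (7,3)→{2,3,4}. Safe: 1. Place at column 1.
Columns [4, 7, 5, 2, 6, 1, 3], r−c [-3, -5, -2, 2, -1, 5, 4], r+c [5, 9, 8, 6, 11, 7, 10] are all distinct, so no two queens attack.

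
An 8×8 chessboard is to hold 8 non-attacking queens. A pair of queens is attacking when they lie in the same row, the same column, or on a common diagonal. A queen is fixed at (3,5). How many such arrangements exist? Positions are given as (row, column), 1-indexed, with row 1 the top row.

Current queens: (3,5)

Branch on row 1: col 1 → 1; col 2 → 1; col 4 → 6; col 6 → 3; col 8 → 1.
Sum: 1 + 1 + 6 + 3 + 1 = 12.

12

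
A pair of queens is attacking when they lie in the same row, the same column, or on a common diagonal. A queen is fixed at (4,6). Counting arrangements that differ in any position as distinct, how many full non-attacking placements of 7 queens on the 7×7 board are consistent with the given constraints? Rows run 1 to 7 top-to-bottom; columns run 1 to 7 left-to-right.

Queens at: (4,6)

Branch on row 1: col 1 → 1; col 2 → 0; col 4 → 2; col 5 → 2; col 7 → 1.
Sum: 1 + 0 + 2 + 2 + 1 = 6.

6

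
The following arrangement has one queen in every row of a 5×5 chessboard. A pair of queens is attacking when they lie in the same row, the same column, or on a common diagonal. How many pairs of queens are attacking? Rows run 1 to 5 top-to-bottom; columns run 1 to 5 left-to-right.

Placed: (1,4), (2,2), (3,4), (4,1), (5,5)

Same column: (1,4)–(3,4) (column 4).
Same diagonal: (1,4)–(4,1) (|1−4| = |4−1| = 3); (2,2)–(5,5) (|2−5| = |2−5| = 3).
Total attacking pairs: 3.

3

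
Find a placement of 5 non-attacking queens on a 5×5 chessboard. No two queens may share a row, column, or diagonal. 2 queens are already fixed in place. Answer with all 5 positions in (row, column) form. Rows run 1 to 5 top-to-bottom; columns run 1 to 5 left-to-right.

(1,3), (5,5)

(1,3) (2,1) (3,4) (4,2) (5,5)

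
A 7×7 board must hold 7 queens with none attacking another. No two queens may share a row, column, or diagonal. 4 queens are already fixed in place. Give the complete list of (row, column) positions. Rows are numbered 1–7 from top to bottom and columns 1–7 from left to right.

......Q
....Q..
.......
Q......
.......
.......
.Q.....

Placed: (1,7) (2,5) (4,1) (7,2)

Row 3: attacked by (1,7)→{5,7}; (2,5)→{4,5,6}; (4,1)→{1,2}; (7,2)→{2,6}. Safe: 3. Place at column 3.
Row 5: attacked by (1,7)→{3,7}; (2,5)→{2,5}; (3,3)→{1,3,5}; (4,1)→{1,2}; (7,2)→{2,4}. Safe: 6. Place at column 6.
Row 6: attacked by (1,7)→{2,7}; (2,5)→{1,5}; (3,3)→{3,6}; (4,1)→{1,3}; (5,6)→{5,6,7}; (7,2)→{1,2,3}. Safe: 4. Place at column 4.
Columns [7, 5, 3, 1, 6, 4, 2], r−c [-6, -3, 0, 3, -1, 2, 5], r+c [8, 7, 6, 5, 11, 10, 9] are all distinct, so no two queens attack.

(1,7) (2,5) (3,3) (4,1) (5,6) (6,4) (7,2)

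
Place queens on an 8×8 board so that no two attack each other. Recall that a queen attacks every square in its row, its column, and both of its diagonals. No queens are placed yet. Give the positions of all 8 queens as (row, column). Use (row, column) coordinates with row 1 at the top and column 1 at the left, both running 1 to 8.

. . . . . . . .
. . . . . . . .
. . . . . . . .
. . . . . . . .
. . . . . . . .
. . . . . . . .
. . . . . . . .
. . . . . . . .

Row 1: Safe: 1, 2, 3, 4, 5, 6, 7, 8. Place at column 7.
Row 2: attacked by (1,7)→{6,7,8}. Safe: 1, 2, 3, 4, 5. Place at column 5.
Row 3: attacked by (1,7)→{5,7}; (2,5)→{4,5,6}. Safe: 1, 2, 3, 8. Place at column 3.
Row 4: attacked by (1,7)→{4,7}; (2,5)→{3,5,7}; (3,3)→{2,3,4}. Safe: 1, 6, 8. Place at column 1.
Row 5: attacked by (1,7)→{3,7}; (2,5)→{2,5,8}; (3,3)→{1,3,5}; (4,1)→{1,2}. Safe: 4, 6. Place at column 6.
Row 6: attacked by (1,7)→{2,7}; (2,5)→{1,5}; (3,3)→{3,6}; (4,1)→{1,3}; (5,6)→{5,6,7}. Safe: 4, 8. Place at column 8.
Row 7: attacked by (1,7)→{1,7}; (2,5)→{5}; (3,3)→{3,7}; (4,1)→{1,4}; (5,6)→{4,6,8}; (6,8)→{7,8}. Safe: 2. Place at column 2.
Row 8: attacked by (1,7)→{7}; (2,5)→{5}; (3,3)→{3,8}; (4,1)→{1,5}; (5,6)→{3,6}; (6,8)→{6,8}; (7,2)→{1,2,3}. Safe: 4. Place at column 4.
Columns [7, 5, 3, 1, 6, 8, 2, 4], r−c [-6, -3, 0, 3, -1, -2, 5, 4], r+c [8, 7, 6, 5, 11, 14, 9, 12] are all distinct, so no two queens attack.

(1,7) (2,5) (3,3) (4,1) (5,6) (6,8) (7,2) (8,4)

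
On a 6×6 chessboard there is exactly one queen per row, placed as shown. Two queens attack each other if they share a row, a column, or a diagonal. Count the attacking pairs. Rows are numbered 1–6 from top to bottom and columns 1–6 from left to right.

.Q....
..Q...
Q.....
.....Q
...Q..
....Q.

2

Same diagonal: (1,2)–(2,3) (|1−2| = |2−3| = 1); (5,4)–(6,5) (|5−6| = |4−5| = 1).
Total attacking pairs: 2.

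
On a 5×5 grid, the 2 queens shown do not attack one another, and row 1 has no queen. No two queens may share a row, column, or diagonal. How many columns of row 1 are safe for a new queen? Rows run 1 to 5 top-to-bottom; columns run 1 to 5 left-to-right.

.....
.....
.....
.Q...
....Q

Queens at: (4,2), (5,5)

2

(4,2) attacks row 1 at column 2 and diagonals 5.
(5,5) attacks row 1 at column 5 and diagonals 1.
Attacked columns: {1, 2, 5}. Safe: {3, 4}.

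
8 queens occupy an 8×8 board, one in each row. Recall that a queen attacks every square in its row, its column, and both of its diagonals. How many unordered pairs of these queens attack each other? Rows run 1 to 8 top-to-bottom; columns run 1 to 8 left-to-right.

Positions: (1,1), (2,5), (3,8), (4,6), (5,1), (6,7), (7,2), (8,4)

2

Same column: (1,1)–(5,1) (column 1).
Same diagonal: (5,1)–(8,4) (|5−8| = |1−4| = 3).
Total attacking pairs: 2.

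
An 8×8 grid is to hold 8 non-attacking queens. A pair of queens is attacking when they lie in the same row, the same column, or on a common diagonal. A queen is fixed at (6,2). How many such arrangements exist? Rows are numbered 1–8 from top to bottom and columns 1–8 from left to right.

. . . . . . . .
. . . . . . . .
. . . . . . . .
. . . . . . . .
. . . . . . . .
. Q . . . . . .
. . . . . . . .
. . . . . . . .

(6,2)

14

Branch on row 1: col 1 → 1; col 3 → 2; col 4 → 3; col 5 → 3; col 6 → 4; col 8 → 1.
Sum: 1 + 2 + 3 + 3 + 4 + 1 = 14.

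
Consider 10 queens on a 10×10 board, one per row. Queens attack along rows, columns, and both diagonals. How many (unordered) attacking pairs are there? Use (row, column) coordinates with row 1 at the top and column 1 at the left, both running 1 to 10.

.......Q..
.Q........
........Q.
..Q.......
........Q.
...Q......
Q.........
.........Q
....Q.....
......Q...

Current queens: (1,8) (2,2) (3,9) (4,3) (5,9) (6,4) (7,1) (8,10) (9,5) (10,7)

2

Same column: (3,9)–(5,9) (column 9).
Same diagonal: (5,9)–(9,5) (|5−9| = |9−5| = 4).
Total attacking pairs: 2.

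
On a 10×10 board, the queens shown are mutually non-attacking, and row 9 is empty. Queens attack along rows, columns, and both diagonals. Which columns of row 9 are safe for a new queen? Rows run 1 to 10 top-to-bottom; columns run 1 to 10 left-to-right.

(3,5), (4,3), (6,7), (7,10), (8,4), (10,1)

(3,5) attacks row 9 at column 5.
(4,3) attacks row 9 at column 3 and diagonals 8.
(6,7) attacks row 9 at column 7 and diagonals 4, 10.
(7,10) attacks row 9 at column 10 and diagonals 8.
(8,4) attacks row 9 at column 4 and diagonals 3, 5.
(10,1) attacks row 9 at column 1 and diagonals 2.
Attacked columns: {1, 2, 3, 4, 5, 7, 8, 10}. Safe: {6, 9}.

columns 6, 9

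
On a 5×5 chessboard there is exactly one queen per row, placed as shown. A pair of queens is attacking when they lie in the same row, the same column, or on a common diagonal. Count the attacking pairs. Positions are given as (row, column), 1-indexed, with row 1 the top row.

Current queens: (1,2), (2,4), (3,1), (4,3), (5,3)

Same column: (4,3)–(5,3) (column 3).
Same diagonal: (3,1)–(5,3) (|3−5| = |1−3| = 2).
Total attacking pairs: 2.

2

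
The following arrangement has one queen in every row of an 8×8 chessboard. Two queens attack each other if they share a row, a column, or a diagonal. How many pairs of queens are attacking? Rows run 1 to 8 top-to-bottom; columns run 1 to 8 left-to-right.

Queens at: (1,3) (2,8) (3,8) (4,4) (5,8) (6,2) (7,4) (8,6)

6

Same column: (2,8)–(3,8) (column 8); (2,8)–(5,8) (column 8); (3,8)–(5,8) (column 8); (4,4)–(7,4) (column 4).
Same diagonal: (3,8)–(7,4) (|3−7| = |8−4| = 4); (4,4)–(6,2) (|4−6| = |4−2| = 2).
Total attacking pairs: 6.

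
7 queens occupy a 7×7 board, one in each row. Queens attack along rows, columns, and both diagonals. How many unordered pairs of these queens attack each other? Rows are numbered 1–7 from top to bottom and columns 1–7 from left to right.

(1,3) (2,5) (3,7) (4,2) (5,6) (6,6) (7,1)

1

Same column: (5,6)–(6,6) (column 6).
Total attacking pairs: 1.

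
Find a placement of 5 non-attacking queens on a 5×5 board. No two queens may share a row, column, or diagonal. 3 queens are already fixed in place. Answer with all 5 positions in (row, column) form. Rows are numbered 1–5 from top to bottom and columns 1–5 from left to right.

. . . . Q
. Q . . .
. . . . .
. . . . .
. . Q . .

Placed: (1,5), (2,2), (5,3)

(1,5) (2,2) (3,4) (4,1) (5,3)

Row 3: attacked by (1,5)→{3,5}; (2,2)→{1,2,3}; (5,3)→{1,3,5}. Safe: 4. Place at column 4.
Row 4: attacked by (1,5)→{2,5}; (2,2)→{2,4}; (3,4)→{3,4,5}; (5,3)→{2,3,4}. Safe: 1. Place at column 1.
Columns [5, 2, 4, 1, 3], r−c [-4, 0, -1, 3, 2], r+c [6, 4, 7, 5, 8] are all distinct, so no two queens attack.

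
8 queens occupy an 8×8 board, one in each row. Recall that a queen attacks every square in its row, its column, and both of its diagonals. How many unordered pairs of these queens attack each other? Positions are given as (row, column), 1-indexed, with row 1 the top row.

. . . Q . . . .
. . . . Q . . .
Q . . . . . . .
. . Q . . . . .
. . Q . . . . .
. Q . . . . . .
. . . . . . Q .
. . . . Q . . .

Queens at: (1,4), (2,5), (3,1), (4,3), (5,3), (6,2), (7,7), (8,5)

Same column: (2,5)–(8,5) (column 5); (4,3)–(5,3) (column 3).
Same diagonal: (1,4)–(2,5) (|1−2| = |4−5| = 1); (2,5)–(4,3) (|2−4| = |5−3| = 2); (3,1)–(5,3) (|3−5| = |1−3| = 2); (5,3)–(6,2) (|5−6| = |3−2| = 1).
Total attacking pairs: 6.

6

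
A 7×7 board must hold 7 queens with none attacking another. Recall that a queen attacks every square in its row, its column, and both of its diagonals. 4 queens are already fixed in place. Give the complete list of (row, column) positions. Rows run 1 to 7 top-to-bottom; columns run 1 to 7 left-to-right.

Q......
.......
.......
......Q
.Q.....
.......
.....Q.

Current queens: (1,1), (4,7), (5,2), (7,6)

(1,1) (2,3) (3,5) (4,7) (5,2) (6,4) (7,6)

Row 2: attacked by (1,1)→{1,2}; (4,7)→{5,7}; (5,2)→{2,5}; (7,6)→{1,6}. Safe: 3, 4. Place at column 3.
Row 3: attacked by (1,1)→{1,3}; (2,3)→{2,3,4}; (4,7)→{6,7}; (5,2)→{2,4}; (7,6)→{2,6}. Safe: 5. Place at column 5.
Row 6: attacked by (1,1)→{1,6}; (2,3)→{3,7}; (3,5)→{2,5}; (4,7)→{5,7}; (5,2)→{1,2,3}; (7,6)→{5,6,7}. Safe: 4. Place at column 4.
Columns [1, 3, 5, 7, 2, 4, 6], r−c [0, -1, -2, -3, 3, 2, 1], r+c [2, 5, 8, 11, 7, 10, 13] are all distinct, so no two queens attack.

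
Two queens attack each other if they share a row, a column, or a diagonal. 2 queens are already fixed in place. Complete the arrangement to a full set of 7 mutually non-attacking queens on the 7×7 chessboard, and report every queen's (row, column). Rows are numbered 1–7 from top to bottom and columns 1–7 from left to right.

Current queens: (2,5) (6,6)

Row 1: attacked by (2,5)→{4,5,6}; (6,6)→{1,6}. Safe: 2, 3, 7. Place at column 3.
Row 3: attacked by (1,3)→{1,3,5}; (2,5)→{4,5,6}; (6,6)→{3,6}. Safe: 2, 7. Place at column 7.
Row 4: attacked by (1,3)→{3,6}; (2,5)→{3,5,7}; (3,7)→{6,7}; (6,6)→{4,6}. Safe: 1, 2. Place at column 2.
Row 5: attacked by (1,3)→{3,7}; (2,5)→{2,5}; (3,7)→{5,7}; (4,2)→{1,2,3}; (6,6)→{5,6,7}. Safe: 4. Place at column 4.
Row 7: attacked by (1,3)→{3}; (2,5)→{5}; (3,7)→{3,7}; (4,2)→{2,5}; (5,4)→{2,4,6}; (6,6)→{5,6,7}. Safe: 1. Place at column 1.
Columns [3, 5, 7, 2, 4, 6, 1], r−c [-2, -3, -4, 2, 1, 0, 6], r+c [4, 7, 10, 6, 9, 12, 8] are all distinct, so no two queens attack.

(1,3) (2,5) (3,7) (4,2) (5,4) (6,6) (7,1)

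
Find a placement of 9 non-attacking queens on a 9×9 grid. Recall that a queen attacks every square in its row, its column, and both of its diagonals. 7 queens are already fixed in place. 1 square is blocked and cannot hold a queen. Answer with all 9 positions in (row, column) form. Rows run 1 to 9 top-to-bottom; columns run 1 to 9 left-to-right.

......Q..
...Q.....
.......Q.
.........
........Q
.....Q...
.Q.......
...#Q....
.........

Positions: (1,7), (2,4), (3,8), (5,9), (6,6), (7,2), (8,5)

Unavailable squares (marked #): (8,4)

(1,7) (2,4) (3,8) (4,3) (5,9) (6,6) (7,2) (8,5) (9,1)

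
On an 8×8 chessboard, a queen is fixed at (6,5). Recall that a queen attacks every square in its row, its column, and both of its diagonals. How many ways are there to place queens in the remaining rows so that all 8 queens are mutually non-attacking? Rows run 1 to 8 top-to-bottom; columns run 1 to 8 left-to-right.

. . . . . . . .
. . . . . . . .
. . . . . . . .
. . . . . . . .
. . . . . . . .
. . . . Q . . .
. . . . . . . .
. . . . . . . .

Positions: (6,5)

12

Branch on row 1: col 1 → 0; col 2 → 2; col 3 → 2; col 4 → 1; col 6 → 3; col 7 → 2; col 8 → 2.
Sum: 0 + 2 + 2 + 1 + 3 + 2 + 2 = 12.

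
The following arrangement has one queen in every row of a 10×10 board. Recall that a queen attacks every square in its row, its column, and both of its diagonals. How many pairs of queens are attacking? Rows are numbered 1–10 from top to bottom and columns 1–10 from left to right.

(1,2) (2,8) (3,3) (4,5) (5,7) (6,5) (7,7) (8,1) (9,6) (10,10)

Same column: (4,5)–(6,5) (column 5); (5,7)–(7,7) (column 7).
Same diagonal: (1,2)–(4,5) (|1−4| = |2−5| = 3); (3,3)–(7,7) (|3−7| = |3−7| = 4); (3,3)–(10,10) (|3−10| = |3−10| = 7); (4,5)–(8,1) (|4−8| = |5−1| = 4); (7,7)–(10,10) (|7−10| = |7−10| = 3).
Total attacking pairs: 7.

7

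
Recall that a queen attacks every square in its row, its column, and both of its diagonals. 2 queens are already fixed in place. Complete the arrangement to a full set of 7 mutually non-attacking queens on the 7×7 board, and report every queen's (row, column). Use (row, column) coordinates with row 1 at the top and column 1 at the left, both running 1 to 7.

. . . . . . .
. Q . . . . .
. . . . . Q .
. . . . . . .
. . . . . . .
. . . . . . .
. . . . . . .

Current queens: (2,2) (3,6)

Row 1: attacked by (2,2)→{1,2,3}; (3,6)→{4,6}. Safe: 5, 7. Place at column 5.
Row 4: attacked by (1,5)→{2,5}; (2,2)→{2,4}; (3,6)→{5,6,7}. Safe: 1, 3. Place at column 3.
Row 5: attacked by (1,5)→{1,5}; (2,2)→{2,5}; (3,6)→{4,6}; (4,3)→{2,3,4}. Safe: 7. Place at column 7.
Row 6: attacked by (1,5)→{5}; (2,2)→{2,6}; (3,6)→{3,6}; (4,3)→{1,3,5}; (5,7)→{6,7}. Safe: 4. Place at column 4.
Row 7: attacked by (1,5)→{5}; (2,2)→{2,7}; (3,6)→{2,6}; (4,3)→{3,6}; (5,7)→{5,7}; (6,4)→{3,4,5}. Safe: 1. Place at column 1.
Columns [5, 2, 6, 3, 7, 4, 1], r−c [-4, 0, -3, 1, -2, 2, 6], r+c [6, 4, 9, 7, 12, 10, 8] are all distinct, so no two queens attack.

(1,5) (2,2) (3,6) (4,3) (5,7) (6,4) (7,1)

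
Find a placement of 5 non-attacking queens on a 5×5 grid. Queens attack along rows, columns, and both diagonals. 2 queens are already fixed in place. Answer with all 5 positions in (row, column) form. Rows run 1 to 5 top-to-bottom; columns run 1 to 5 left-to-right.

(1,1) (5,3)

(1,1) (2,4) (3,2) (4,5) (5,3)

Row 2: attacked by (1,1)→{1,2}; (5,3)→{3}. Safe: 4, 5. Place at column 4.
Row 3: attacked by (1,1)→{1,3}; (2,4)→{3,4,5}; (5,3)→{1,3,5}. Safe: 2. Place at column 2.
Row 4: attacked by (1,1)→{1,4}; (2,4)→{2,4}; (3,2)→{1,2,3}; (5,3)→{2,3,4}. Safe: 5. Place at column 5.
Columns [1, 4, 2, 5, 3], r−c [0, -2, 1, -1, 2], r+c [2, 6, 5, 9, 8] are all distinct, so no two queens attack.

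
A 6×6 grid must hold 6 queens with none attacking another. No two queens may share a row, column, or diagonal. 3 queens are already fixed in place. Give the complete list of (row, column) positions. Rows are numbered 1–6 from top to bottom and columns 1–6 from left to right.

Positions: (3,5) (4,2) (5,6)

(1,4) (2,1) (3,5) (4,2) (5,6) (6,3)

Row 1: attacked by (3,5)→{3,5}; (4,2)→{2,5}; (5,6)→{2,6}. Safe: 1, 4. Place at column 4.
Row 2: attacked by (1,4)→{3,4,5}; (3,5)→{4,5,6}; (4,2)→{2,4}; (5,6)→{3,6}. Safe: 1. Place at column 1.
Row 6: attacked by (1,4)→{4}; (2,1)→{1,5}; (3,5)→{2,5}; (4,2)→{2,4}; (5,6)→{5,6}. Safe: 3. Place at column 3.
Columns [4, 1, 5, 2, 6, 3], r−c [-3, 1, -2, 2, -1, 3], r+c [5, 3, 8, 6, 11, 9] are all distinct, so no two queens attack.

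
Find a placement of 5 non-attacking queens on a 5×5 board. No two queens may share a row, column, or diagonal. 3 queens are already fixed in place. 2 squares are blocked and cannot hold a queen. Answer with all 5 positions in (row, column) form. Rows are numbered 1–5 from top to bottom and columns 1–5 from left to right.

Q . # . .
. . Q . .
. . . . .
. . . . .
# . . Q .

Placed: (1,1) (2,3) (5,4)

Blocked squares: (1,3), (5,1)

Row 3: attacked by (1,1)→{1,3}; (2,3)→{2,3,4}; (5,4)→{2,4}. Safe: 5. Place at column 5.
Row 4: attacked by (1,1)→{1,4}; (2,3)→{1,3,5}; (3,5)→{4,5}; (5,4)→{3,4,5}. Safe: 2. Place at column 2.
Columns [1, 3, 5, 2, 4], r−c [0, -1, -2, 2, 1], r+c [2, 5, 8, 6, 9] are all distinct, so no two queens attack.

(1,1) (2,3) (3,5) (4,2) (5,4)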